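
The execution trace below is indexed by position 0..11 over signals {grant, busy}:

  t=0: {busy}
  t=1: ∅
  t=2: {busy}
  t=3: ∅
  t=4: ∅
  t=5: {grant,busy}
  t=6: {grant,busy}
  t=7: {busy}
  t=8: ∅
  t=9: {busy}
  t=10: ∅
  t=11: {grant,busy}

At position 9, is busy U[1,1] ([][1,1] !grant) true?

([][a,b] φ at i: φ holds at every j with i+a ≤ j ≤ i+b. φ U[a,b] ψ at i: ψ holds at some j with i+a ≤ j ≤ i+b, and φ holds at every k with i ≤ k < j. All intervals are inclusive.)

Need some j in [10,10] with [][1,1] !grant, and busy at every k in [9,j-1].
  j=10: [][1,1] !grant — fails at 11.
No j in the window works → until fails.

False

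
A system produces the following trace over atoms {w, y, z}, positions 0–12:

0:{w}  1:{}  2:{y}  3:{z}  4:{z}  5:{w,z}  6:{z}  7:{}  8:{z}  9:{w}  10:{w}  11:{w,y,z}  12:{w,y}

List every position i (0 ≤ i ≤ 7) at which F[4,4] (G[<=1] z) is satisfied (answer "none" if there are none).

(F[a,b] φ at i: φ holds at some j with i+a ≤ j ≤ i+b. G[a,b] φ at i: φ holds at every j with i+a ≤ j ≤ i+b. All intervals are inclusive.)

Evaluate at each i in [0,7]:
  i=0: ✓ (witness j=4)
  i=1: ✓ (witness j=5)
  i=2: ✗ (none in [6,6])
  i=3: ✗ (none in [7,7])
  i=4: ✗ (none in [8,8])
  i=5: ✗ (none in [9,9])
  i=6: ✗ (none in [10,10])
  i=7: ✗ (none in [11,11])

0, 1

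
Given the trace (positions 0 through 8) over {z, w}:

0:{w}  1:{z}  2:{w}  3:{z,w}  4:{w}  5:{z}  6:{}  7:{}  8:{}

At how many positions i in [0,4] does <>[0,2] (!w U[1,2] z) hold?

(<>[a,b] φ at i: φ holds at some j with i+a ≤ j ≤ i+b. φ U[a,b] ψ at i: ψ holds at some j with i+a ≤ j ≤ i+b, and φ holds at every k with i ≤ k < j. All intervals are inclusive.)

Evaluate at each i in [0,4]:
  i=0: ✗ (none in [0,2])
  i=1: ✗ (none in [1,3])
  i=2: ✗ (none in [2,4])
  i=3: ✗ (none in [3,5])
  i=4: ✗ (none in [4,6])
Positions where it holds: {} → 0.

0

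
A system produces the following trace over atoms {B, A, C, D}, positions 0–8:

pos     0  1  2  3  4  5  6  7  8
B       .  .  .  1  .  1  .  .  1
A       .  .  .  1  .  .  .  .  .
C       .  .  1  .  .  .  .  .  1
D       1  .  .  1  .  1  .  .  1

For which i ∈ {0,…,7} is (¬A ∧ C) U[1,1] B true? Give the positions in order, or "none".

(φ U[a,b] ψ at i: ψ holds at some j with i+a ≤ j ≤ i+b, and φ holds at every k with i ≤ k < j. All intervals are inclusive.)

2

Evaluate at each i in [0,7]:
  i=0: ✗ (no rhs in [1,1])
  i=1: ✗ (no rhs in [2,2])
  i=2: ✓ (rhs at j=3; lhs holds on [2,2])
  i=3: ✗ (no rhs in [4,4])
  i=4: ✗ (lhs fails at k=4 before rhs at j=5)
  i=5: ✗ (no rhs in [6,6])
  i=6: ✗ (no rhs in [7,7])
  i=7: ✗ (lhs fails at k=7 before rhs at j=8)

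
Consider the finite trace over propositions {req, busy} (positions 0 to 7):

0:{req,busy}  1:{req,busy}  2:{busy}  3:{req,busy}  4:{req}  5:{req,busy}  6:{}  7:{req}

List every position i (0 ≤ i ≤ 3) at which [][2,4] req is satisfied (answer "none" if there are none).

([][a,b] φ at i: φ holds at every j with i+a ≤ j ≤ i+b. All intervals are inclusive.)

1

Evaluate at each i in [0,3]:
  i=0: ✗ (fails at j=2)
  i=1: ✓ (all of [3,5])
  i=2: ✗ (fails at j=6)
  i=3: ✗ (fails at j=6)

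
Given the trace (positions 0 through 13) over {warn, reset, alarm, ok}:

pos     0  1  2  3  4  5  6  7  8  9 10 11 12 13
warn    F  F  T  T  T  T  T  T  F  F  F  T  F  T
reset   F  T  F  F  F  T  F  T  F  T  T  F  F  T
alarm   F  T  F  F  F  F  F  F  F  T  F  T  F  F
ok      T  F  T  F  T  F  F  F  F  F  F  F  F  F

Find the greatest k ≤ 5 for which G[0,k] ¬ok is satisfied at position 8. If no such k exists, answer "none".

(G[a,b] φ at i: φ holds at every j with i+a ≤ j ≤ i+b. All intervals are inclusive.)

5

¬ok must hold from j=8 onward; find where it first fails.
  j=8: holds
  j=9: holds
  j=10: holds
  j=11: holds
  j=12: holds
  j=13: holds
Holds through j=13; largest k = 5.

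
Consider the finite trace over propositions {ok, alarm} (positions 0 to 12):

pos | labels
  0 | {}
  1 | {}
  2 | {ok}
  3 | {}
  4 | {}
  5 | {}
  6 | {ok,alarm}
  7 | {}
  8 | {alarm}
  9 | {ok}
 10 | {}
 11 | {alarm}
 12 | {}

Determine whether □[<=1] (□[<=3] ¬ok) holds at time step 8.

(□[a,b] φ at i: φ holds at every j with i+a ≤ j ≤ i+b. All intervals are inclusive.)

Check □[<=3] ¬ok at every j in [8,9]:
  j=8: fails at 9
  j=9: fails at 9
Fails at j=8 → formula fails.

No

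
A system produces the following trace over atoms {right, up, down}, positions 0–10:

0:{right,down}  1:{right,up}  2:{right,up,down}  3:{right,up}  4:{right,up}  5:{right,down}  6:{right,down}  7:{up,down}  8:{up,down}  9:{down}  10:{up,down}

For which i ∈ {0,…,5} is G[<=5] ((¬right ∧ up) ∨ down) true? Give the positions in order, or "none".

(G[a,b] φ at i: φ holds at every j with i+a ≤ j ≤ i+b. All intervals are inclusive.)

Evaluate at each i in [0,5]:
  i=0: ✗ (fails at j=1)
  i=1: ✗ (fails at j=1)
  i=2: ✗ (fails at j=3)
  i=3: ✗ (fails at j=3)
  i=4: ✗ (fails at j=4)
  i=5: ✓ (all of [5,10])

5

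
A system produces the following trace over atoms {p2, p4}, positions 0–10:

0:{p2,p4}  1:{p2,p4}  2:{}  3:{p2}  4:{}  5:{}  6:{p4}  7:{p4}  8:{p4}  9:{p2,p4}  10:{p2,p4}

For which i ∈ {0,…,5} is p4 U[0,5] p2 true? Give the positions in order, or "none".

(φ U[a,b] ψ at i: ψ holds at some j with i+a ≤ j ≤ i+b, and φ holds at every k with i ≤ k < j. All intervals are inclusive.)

Evaluate at each i in [0,5]:
  i=0: ✓ (rhs at j=0)
  i=1: ✓ (rhs at j=1)
  i=2: ✗ (lhs fails at k=2 before rhs at j=3)
  i=3: ✓ (rhs at j=3)
  i=4: ✗ (lhs fails at k=4 before rhs at j=9)
  i=5: ✗ (lhs fails at k=5 before rhs at j=9)

0, 1, 3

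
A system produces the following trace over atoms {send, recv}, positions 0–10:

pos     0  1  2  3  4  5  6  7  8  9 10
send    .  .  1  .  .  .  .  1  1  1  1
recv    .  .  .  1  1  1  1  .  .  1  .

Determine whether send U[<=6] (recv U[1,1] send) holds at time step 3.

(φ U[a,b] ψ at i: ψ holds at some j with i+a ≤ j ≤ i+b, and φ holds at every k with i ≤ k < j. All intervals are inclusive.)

Does not hold

Need some j in [3,9] with (recv U[1,1] send), and send at every k in [3,j-1].
  j=3: (recv U[1,1] send) — fails.
  j=4: (recv U[1,1] send) — fails.
  j=5: (recv U[1,1] send) — fails.
  j=6: (recv U[1,1] send) holds, but send fails at k=3 → not this j.
  j=7: (recv U[1,1] send) — fails.
  j=8: (recv U[1,1] send) — fails.
  j=9: (recv U[1,1] send) holds, but send fails at k=3 → not this j.
No j in the window works → until fails.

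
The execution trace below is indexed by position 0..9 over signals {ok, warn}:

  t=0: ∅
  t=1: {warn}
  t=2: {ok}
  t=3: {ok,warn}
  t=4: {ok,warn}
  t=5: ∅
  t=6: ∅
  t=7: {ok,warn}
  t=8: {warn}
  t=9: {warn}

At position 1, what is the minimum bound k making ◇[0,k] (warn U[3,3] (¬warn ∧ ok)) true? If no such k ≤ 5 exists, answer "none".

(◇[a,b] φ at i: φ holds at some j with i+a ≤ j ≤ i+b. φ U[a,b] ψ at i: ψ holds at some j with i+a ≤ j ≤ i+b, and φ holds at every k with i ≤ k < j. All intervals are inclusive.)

Scan j = 1,2,… for (warn U[3,3] (¬warn ∧ ok)):
  j=1: fails
  j=2: fails
  j=3: fails
  j=4: fails
  j=5: fails
  j=6: fails
No j in [1,6] satisfies it → none.

none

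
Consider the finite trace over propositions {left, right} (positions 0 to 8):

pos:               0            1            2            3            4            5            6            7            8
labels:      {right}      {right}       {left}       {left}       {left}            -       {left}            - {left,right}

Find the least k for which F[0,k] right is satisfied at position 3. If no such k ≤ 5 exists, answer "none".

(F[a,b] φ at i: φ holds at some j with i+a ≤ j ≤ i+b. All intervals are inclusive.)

Scan j = 3,4,… for right:
  j=3: fails
  j=4: fails
  j=5: fails
  j=6: fails
  j=7: fails
  j=8: holds
First hit at j=8, so smallest k = 8-3 = 5.

5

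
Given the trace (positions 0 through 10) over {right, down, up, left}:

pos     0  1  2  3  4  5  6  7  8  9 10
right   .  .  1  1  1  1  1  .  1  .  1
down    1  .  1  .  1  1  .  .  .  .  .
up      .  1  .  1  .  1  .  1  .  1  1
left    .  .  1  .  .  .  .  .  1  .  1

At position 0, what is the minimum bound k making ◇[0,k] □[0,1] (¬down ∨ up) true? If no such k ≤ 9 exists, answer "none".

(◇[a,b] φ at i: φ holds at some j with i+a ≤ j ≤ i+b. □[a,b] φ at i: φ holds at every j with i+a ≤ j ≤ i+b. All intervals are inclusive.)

5

Scan j = 0,1,… for □[0,1] (¬down ∨ up):
  j=0: fails
  j=1: fails
  j=2: fails
  j=3: fails
  j=4: fails
  j=5: holds
First hit at j=5, so smallest k = 5-0 = 5.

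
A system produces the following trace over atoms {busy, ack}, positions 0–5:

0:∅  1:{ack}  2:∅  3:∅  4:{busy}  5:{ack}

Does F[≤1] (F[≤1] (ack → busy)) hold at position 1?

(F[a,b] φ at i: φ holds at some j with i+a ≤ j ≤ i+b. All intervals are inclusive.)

Check F[≤1] (ack → busy) at each j in [1,2]:
  j=1: holds (witness at 2)
  j=2: holds (witness at 2)
Found at j=1 → formula holds.

Yes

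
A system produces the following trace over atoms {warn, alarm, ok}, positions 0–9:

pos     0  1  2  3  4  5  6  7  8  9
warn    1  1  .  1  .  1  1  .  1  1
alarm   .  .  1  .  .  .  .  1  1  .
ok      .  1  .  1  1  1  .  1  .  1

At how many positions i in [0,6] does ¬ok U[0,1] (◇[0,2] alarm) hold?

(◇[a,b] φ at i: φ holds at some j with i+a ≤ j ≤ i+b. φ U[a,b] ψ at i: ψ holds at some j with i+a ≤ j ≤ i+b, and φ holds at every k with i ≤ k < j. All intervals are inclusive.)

Evaluate at each i in [0,6]:
  i=0: ✓ (rhs at j=0)
  i=1: ✓ (rhs at j=1)
  i=2: ✓ (rhs at j=2)
  i=3: ✗ (no rhs in [3,4])
  i=4: ✗ (lhs fails at k=4 before rhs at j=5)
  i=5: ✓ (rhs at j=5)
  i=6: ✓ (rhs at j=6)
Positions where it holds: {0, 1, 2, 5, 6} → 5.

5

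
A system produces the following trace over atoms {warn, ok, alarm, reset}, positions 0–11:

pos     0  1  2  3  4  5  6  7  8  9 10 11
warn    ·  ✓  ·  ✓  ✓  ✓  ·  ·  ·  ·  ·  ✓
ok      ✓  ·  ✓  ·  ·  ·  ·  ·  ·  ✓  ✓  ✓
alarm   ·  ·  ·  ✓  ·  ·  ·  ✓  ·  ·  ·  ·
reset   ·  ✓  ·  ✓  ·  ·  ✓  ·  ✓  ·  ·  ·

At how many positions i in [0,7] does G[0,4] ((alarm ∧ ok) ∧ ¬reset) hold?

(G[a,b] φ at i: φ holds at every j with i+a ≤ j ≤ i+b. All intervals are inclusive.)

0

Evaluate at each i in [0,7]:
  i=0: ✗ (fails at j=0)
  i=1: ✗ (fails at j=1)
  i=2: ✗ (fails at j=2)
  i=3: ✗ (fails at j=3)
  i=4: ✗ (fails at j=4)
  i=5: ✗ (fails at j=5)
  i=6: ✗ (fails at j=6)
  i=7: ✗ (fails at j=7)
Positions where it holds: {} → 0.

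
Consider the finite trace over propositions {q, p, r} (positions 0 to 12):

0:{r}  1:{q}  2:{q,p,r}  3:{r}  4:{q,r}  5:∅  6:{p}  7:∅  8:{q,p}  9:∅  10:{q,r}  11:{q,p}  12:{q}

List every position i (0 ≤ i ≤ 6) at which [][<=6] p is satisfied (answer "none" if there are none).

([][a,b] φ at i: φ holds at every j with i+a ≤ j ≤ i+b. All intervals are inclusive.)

none

Evaluate at each i in [0,6]:
  i=0: ✗ (fails at j=0)
  i=1: ✗ (fails at j=1)
  i=2: ✗ (fails at j=3)
  i=3: ✗ (fails at j=3)
  i=4: ✗ (fails at j=4)
  i=5: ✗ (fails at j=5)
  i=6: ✗ (fails at j=7)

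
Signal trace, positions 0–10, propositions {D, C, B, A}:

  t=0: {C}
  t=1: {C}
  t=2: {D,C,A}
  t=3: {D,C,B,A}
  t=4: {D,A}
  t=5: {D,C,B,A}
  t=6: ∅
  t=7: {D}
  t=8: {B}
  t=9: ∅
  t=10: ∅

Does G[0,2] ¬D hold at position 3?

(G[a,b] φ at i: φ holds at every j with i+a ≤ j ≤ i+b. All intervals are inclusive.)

Does not hold

Check ¬D at every j in [3,5]:
  j=3: false
  j=4: false
  j=5: false
Fails at j=3 → formula fails.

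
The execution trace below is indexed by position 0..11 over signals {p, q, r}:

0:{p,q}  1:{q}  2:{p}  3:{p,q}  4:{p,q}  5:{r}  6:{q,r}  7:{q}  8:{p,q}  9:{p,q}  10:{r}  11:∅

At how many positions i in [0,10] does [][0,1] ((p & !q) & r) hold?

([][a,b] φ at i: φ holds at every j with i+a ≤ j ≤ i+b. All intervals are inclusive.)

0

Evaluate at each i in [0,10]:
  i=0: ✗ (fails at j=0)
  i=1: ✗ (fails at j=1)
  i=2: ✗ (fails at j=2)
  i=3: ✗ (fails at j=3)
  i=4: ✗ (fails at j=4)
  i=5: ✗ (fails at j=5)
  i=6: ✗ (fails at j=6)
  i=7: ✗ (fails at j=7)
  i=8: ✗ (fails at j=8)
  i=9: ✗ (fails at j=9)
  i=10: ✗ (fails at j=10)
Positions where it holds: {} → 0.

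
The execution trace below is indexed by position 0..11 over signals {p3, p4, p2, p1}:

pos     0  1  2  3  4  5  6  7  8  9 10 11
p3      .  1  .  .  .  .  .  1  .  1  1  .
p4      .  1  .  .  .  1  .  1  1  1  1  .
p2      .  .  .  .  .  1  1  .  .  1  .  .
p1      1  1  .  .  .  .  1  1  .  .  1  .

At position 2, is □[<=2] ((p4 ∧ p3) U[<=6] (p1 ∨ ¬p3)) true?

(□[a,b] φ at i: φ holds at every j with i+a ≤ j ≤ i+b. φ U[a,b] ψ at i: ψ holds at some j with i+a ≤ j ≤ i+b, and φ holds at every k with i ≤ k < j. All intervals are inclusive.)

True

Check ((p4 ∧ p3) U[<=6] (p1 ∨ ¬p3)) at every j in [2,4]:
  j=2: holds
  j=3: holds
  j=4: holds
All positions satisfy it → formula holds.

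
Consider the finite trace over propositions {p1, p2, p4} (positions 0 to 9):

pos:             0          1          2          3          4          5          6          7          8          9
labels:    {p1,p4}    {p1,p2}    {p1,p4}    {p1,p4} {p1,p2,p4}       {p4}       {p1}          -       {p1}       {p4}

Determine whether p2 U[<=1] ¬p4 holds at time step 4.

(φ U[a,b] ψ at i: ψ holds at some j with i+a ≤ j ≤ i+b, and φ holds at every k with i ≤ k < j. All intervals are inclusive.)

Does not hold

Need some j in [4,5] with ¬p4, and p2 at every k in [4,j-1].
  j=4: ¬p4 false.
  j=5: ¬p4 false.
No j in the window works → until fails.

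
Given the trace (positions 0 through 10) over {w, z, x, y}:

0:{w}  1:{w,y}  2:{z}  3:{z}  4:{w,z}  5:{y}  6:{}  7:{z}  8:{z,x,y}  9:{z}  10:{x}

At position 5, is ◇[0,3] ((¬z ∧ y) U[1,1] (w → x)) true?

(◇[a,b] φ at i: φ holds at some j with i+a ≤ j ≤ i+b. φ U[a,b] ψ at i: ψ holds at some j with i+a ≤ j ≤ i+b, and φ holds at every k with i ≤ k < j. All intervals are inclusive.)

True

Check ((¬z ∧ y) U[1,1] (w → x)) at each j in [5,8]:
  j=5: holds
  j=6: fails
  j=7: fails
  j=8: fails
Found at j=5 → formula holds.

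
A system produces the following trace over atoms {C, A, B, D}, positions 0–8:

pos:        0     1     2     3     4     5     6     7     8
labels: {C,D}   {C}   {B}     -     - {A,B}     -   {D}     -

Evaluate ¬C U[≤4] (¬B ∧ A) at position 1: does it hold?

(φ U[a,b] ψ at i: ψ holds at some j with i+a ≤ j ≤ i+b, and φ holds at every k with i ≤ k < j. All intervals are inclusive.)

Does not hold

Need some j in [1,5] with (¬B ∧ A), and ¬C at every k in [1,j-1].
  j=1: (¬B ∧ A) false.
  j=2: (¬B ∧ A) false.
  j=3: (¬B ∧ A) false.
  j=4: (¬B ∧ A) false.
  j=5: (¬B ∧ A) false.
No j in the window works → until fails.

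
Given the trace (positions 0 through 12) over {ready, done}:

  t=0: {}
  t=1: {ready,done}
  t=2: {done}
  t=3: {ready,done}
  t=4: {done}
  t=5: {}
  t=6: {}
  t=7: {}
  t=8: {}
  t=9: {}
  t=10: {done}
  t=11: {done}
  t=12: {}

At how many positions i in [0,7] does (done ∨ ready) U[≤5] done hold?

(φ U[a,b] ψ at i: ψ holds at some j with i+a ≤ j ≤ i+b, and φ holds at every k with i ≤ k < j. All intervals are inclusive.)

Evaluate at each i in [0,7]:
  i=0: ✗ (lhs fails at k=0 before rhs at j=1)
  i=1: ✓ (rhs at j=1)
  i=2: ✓ (rhs at j=2)
  i=3: ✓ (rhs at j=3)
  i=4: ✓ (rhs at j=4)
  i=5: ✗ (lhs fails at k=5 before rhs at j=10)
  i=6: ✗ (lhs fails at k=6 before rhs at j=10)
  i=7: ✗ (lhs fails at k=7 before rhs at j=10)
Positions where it holds: {1, 2, 3, 4} → 4.

4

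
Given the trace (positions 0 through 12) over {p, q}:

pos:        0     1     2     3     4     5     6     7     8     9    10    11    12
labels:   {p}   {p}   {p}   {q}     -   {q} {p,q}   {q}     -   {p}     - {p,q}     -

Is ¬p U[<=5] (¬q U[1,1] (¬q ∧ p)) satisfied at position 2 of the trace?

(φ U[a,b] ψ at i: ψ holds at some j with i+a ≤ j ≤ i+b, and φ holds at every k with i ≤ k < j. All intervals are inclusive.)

No

Need some j in [2,7] with (¬q U[1,1] (¬q ∧ p)), and ¬p at every k in [2,j-1].
  j=2: (¬q U[1,1] (¬q ∧ p)) — fails.
  j=3: (¬q U[1,1] (¬q ∧ p)) — fails.
  j=4: (¬q U[1,1] (¬q ∧ p)) — fails.
  j=5: (¬q U[1,1] (¬q ∧ p)) — fails.
  j=6: (¬q U[1,1] (¬q ∧ p)) — fails.
  j=7: (¬q U[1,1] (¬q ∧ p)) — fails.
No j in the window works → until fails.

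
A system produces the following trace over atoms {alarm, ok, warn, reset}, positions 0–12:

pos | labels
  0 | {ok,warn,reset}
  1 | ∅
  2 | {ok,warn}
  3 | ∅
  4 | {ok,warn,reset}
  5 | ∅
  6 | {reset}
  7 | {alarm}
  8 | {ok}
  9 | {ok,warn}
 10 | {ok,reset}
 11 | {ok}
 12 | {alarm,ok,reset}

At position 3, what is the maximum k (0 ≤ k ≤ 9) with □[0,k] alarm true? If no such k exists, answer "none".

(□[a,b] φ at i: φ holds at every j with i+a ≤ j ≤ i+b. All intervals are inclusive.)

none

alarm must hold from j=3 onward; find where it first fails.
  j=3: fails → no k works.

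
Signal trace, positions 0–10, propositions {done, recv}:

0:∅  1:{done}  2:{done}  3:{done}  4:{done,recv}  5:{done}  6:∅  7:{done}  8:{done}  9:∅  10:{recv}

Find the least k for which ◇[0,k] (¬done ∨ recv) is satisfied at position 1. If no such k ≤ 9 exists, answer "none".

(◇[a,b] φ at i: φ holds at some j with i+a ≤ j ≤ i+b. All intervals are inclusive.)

Scan j = 1,2,… for (¬done ∨ recv):
  j=1: fails
  j=2: fails
  j=3: fails
  j=4: holds
First hit at j=4, so smallest k = 4-1 = 3.

3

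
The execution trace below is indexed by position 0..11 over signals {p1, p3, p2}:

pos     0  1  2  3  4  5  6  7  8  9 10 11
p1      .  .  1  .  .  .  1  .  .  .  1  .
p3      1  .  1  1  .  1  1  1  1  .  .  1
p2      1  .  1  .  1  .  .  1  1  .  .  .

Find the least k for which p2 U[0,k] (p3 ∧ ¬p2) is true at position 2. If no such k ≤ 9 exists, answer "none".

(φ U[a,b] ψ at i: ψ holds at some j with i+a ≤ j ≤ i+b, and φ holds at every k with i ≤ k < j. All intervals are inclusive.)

1

Need earliest j ≥ 2 with (p3 ∧ ¬p2), and p2 at every k in [2,j-1].
  j=2: rhs fails.
  j=3: rhs holds; lhs holds on [2,2]. k = 1.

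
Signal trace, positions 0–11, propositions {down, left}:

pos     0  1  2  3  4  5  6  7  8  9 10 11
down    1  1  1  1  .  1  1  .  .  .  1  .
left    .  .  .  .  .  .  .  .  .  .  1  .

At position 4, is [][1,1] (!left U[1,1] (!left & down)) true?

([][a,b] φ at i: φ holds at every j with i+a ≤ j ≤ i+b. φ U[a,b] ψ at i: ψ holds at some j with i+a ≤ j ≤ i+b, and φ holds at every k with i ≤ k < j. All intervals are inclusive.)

Check (!left U[1,1] (!left & down)) at every j in [5,5]:
  j=5: holds
All positions satisfy it → formula holds.

Holds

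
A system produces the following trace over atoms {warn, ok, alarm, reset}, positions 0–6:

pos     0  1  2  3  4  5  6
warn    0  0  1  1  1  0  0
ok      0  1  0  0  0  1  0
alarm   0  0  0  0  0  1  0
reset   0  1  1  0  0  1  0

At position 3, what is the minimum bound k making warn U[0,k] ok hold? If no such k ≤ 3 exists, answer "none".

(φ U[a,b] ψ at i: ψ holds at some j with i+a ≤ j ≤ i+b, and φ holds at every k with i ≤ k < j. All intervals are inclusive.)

Need earliest j ≥ 3 with ok, and warn at every k in [3,j-1].
  j=3: rhs fails.
  j=4: rhs fails.
  j=5: rhs holds; lhs holds on [3,4]. k = 2.

2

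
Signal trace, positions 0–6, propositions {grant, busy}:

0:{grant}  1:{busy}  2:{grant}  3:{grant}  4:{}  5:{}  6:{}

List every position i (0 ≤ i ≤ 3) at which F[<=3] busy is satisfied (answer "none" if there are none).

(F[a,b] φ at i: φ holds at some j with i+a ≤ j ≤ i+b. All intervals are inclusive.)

0, 1

Evaluate at each i in [0,3]:
  i=0: ✓ (witness j=1)
  i=1: ✓ (witness j=1)
  i=2: ✗ (none in [2,5])
  i=3: ✗ (none in [3,6])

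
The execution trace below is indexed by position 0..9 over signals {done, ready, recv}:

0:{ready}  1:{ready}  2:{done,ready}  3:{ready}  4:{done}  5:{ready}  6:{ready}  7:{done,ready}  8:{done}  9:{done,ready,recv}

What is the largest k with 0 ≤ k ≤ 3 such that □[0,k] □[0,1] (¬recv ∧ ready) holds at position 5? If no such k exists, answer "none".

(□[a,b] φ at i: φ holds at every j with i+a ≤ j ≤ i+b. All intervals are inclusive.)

1

□[0,1] (¬recv ∧ ready) must hold from j=5 onward; find where it first fails.
  j=5: holds
  j=6: holds
  j=7: fails
Holds on [5,6], so largest k = 1.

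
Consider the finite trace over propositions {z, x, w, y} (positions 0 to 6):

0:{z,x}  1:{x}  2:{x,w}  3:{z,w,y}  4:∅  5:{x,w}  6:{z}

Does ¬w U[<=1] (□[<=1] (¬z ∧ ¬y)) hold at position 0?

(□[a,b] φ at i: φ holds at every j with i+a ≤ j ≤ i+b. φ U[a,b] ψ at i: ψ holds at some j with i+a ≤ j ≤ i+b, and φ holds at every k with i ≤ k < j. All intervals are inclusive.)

Yes

Need some j in [0,1] with □[<=1] (¬z ∧ ¬y), and ¬w at every k in [0,j-1].
  j=0: □[<=1] (¬z ∧ ¬y) — fails at 0.
  j=1: □[<=1] (¬z ∧ ¬y) holds; ¬w holds at every k in [0,0] → satisfied.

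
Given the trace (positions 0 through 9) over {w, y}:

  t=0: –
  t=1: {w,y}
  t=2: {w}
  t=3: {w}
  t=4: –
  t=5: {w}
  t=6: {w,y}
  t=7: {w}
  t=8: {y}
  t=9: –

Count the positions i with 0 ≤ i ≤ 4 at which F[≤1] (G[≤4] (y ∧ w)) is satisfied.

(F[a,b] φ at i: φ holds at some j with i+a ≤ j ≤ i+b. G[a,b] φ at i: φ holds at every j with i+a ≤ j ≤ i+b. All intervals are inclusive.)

0

Evaluate at each i in [0,4]:
  i=0: ✗ (none in [0,1])
  i=1: ✗ (none in [1,2])
  i=2: ✗ (none in [2,3])
  i=3: ✗ (none in [3,4])
  i=4: ✗ (none in [4,5])
Positions where it holds: {} → 0.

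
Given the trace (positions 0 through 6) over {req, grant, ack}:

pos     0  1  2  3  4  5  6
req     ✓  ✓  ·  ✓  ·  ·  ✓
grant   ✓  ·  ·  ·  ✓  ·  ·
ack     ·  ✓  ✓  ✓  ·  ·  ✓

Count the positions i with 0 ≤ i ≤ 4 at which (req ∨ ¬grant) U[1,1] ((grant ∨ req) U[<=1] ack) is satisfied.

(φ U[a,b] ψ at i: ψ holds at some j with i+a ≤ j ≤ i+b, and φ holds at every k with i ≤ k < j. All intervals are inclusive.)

3

Evaluate at each i in [0,4]:
  i=0: ✓ (rhs at j=1; lhs holds on [0,0])
  i=1: ✓ (rhs at j=2; lhs holds on [1,1])
  i=2: ✓ (rhs at j=3; lhs holds on [2,2])
  i=3: ✗ (no rhs in [4,4])
  i=4: ✗ (no rhs in [5,5])
Positions where it holds: {0, 1, 2} → 3.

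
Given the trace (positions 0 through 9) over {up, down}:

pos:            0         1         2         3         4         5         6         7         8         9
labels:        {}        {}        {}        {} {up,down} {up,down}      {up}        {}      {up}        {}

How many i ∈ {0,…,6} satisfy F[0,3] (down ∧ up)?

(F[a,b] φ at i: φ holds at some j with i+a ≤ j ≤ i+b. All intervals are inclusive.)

5

Evaluate at each i in [0,6]:
  i=0: ✗ (none in [0,3])
  i=1: ✓ (witness j=4)
  i=2: ✓ (witness j=4)
  i=3: ✓ (witness j=4)
  i=4: ✓ (witness j=4)
  i=5: ✓ (witness j=5)
  i=6: ✗ (none in [6,9])
Positions where it holds: {1, 2, 3, 4, 5} → 5.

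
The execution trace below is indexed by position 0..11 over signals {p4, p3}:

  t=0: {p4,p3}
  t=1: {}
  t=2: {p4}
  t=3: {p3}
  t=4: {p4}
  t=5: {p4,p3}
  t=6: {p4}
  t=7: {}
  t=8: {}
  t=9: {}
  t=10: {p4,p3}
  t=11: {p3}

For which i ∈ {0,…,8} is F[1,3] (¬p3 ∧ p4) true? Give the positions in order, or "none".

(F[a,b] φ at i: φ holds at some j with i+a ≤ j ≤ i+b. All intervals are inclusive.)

Evaluate at each i in [0,8]:
  i=0: ✓ (witness j=2)
  i=1: ✓ (witness j=2)
  i=2: ✓ (witness j=4)
  i=3: ✓ (witness j=4)
  i=4: ✓ (witness j=6)
  i=5: ✓ (witness j=6)
  i=6: ✗ (none in [7,9])
  i=7: ✗ (none in [8,10])
  i=8: ✗ (none in [9,11])

0, 1, 2, 3, 4, 5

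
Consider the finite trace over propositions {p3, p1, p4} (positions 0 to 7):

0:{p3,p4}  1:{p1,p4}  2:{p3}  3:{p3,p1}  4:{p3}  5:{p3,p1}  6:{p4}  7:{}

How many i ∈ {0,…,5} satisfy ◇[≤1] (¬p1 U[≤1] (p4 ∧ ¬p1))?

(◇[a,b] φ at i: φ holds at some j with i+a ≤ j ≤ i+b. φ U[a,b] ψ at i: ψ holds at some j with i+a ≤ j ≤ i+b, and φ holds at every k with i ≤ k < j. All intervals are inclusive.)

2

Evaluate at each i in [0,5]:
  i=0: ✓ (witness j=0)
  i=1: ✗ (none in [1,2])
  i=2: ✗ (none in [2,3])
  i=3: ✗ (none in [3,4])
  i=4: ✗ (none in [4,5])
  i=5: ✓ (witness j=6)
Positions where it holds: {0, 5} → 2.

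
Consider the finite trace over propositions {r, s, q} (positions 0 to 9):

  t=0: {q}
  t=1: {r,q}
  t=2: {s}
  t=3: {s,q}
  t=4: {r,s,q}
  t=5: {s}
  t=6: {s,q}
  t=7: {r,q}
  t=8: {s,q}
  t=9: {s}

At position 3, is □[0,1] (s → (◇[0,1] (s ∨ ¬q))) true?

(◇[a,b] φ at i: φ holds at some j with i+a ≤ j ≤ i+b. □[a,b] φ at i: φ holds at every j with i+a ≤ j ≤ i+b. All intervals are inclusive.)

Holds

Check (s → (◇[0,1] (s ∨ ¬q))) at every j in [3,4]:
  j=3: antecedent true; consequent holds (witness at 3) → ✓
  j=4: antecedent true; consequent holds (witness at 4) → ✓
All positions satisfy it → formula holds.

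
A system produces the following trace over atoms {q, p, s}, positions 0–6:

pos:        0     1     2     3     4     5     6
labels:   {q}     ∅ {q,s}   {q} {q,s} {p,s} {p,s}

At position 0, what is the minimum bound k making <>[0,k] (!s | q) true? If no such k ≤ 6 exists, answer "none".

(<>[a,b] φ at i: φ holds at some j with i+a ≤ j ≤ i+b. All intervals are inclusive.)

0

Scan j = 0,1,… for (!s | q):
  j=0: holds
First hit at j=0, so smallest k = 0-0 = 0.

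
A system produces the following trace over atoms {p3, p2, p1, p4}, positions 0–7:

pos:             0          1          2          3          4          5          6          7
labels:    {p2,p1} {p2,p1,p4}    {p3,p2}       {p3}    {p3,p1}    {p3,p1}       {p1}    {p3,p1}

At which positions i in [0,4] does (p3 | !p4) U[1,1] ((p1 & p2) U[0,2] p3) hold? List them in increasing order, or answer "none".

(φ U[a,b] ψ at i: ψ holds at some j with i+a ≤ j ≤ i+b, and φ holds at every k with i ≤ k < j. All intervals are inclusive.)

0, 2, 3, 4

Evaluate at each i in [0,4]:
  i=0: ✓ (rhs at j=1; lhs holds on [0,0])
  i=1: ✗ (lhs fails at k=1 before rhs at j=2)
  i=2: ✓ (rhs at j=3; lhs holds on [2,2])
  i=3: ✓ (rhs at j=4; lhs holds on [3,3])
  i=4: ✓ (rhs at j=5; lhs holds on [4,4])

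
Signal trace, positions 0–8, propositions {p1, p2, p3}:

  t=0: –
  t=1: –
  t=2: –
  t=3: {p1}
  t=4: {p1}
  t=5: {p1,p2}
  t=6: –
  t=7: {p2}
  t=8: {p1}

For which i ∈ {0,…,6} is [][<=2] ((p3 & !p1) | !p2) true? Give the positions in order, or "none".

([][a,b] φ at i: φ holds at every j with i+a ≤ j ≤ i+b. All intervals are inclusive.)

Evaluate at each i in [0,6]:
  i=0: ✓ (all of [0,2])
  i=1: ✓ (all of [1,3])
  i=2: ✓ (all of [2,4])
  i=3: ✗ (fails at j=5)
  i=4: ✗ (fails at j=5)
  i=5: ✗ (fails at j=5)
  i=6: ✗ (fails at j=7)

0, 1, 2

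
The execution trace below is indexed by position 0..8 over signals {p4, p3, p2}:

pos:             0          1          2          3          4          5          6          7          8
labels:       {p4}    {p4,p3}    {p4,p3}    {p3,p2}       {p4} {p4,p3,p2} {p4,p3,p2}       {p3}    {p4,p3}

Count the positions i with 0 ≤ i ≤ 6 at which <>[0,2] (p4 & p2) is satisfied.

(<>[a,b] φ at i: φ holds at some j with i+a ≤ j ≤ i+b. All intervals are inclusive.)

4

Evaluate at each i in [0,6]:
  i=0: ✗ (none in [0,2])
  i=1: ✗ (none in [1,3])
  i=2: ✗ (none in [2,4])
  i=3: ✓ (witness j=5)
  i=4: ✓ (witness j=5)
  i=5: ✓ (witness j=5)
  i=6: ✓ (witness j=6)
Positions where it holds: {3, 4, 5, 6} → 4.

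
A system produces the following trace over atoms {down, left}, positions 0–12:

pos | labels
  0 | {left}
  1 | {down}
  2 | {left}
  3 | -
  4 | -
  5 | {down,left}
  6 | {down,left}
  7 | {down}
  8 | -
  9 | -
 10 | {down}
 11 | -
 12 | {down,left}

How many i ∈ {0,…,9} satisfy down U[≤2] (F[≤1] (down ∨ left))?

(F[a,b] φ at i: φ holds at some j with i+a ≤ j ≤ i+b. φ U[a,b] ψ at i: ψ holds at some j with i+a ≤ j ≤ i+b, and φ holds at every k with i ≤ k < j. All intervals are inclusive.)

Evaluate at each i in [0,9]:
  i=0: ✓ (rhs at j=0)
  i=1: ✓ (rhs at j=1)
  i=2: ✓ (rhs at j=2)
  i=3: ✗ (lhs fails at k=3 before rhs at j=4)
  i=4: ✓ (rhs at j=4)
  i=5: ✓ (rhs at j=5)
  i=6: ✓ (rhs at j=6)
  i=7: ✓ (rhs at j=7)
  i=8: ✗ (lhs fails at k=8 before rhs at j=9)
  i=9: ✓ (rhs at j=9)
Positions where it holds: {0, 1, 2, 4, 5, 6, 7, 9} → 8.

8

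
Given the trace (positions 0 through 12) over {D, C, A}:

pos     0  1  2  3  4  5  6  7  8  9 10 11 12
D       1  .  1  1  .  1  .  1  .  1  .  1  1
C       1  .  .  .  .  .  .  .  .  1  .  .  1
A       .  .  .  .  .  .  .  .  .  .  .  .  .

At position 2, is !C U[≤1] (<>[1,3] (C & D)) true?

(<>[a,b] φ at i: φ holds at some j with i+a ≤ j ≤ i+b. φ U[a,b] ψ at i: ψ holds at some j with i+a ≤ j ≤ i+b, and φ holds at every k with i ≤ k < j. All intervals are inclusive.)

Need some j in [2,3] with <>[1,3] (C & D), and !C at every k in [2,j-1].
  j=2: <>[1,3] (C & D) — fails (none in [3,5]).
  j=3: <>[1,3] (C & D) — fails (none in [4,6]).
No j in the window works → until fails.

False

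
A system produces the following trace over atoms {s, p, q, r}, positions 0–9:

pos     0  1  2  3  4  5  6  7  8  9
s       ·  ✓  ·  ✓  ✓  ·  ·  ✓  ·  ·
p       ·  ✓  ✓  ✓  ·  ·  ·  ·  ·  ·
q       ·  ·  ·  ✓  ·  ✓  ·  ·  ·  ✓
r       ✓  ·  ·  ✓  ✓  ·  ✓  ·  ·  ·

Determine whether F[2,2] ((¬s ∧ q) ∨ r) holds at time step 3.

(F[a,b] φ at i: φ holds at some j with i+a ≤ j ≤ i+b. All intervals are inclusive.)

Holds

Check ((¬s ∧ q) ∨ r) at each j in [5,5]:
  j=5: true
Found at j=5 → formula holds.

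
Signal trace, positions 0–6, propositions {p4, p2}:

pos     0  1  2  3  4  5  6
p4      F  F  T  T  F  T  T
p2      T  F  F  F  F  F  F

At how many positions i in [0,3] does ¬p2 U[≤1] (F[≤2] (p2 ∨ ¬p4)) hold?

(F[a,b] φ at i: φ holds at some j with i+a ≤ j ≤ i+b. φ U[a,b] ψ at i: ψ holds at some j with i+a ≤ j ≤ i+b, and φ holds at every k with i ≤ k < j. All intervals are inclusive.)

4

Evaluate at each i in [0,3]:
  i=0: ✓ (rhs at j=0)
  i=1: ✓ (rhs at j=1)
  i=2: ✓ (rhs at j=2)
  i=3: ✓ (rhs at j=3)
Positions where it holds: {0, 1, 2, 3} → 4.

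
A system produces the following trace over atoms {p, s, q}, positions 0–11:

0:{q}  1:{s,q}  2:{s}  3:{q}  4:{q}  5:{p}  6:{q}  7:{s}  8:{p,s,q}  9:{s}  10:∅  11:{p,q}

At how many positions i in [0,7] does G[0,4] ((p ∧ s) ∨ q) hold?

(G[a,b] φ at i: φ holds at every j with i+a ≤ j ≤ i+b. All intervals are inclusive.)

Evaluate at each i in [0,7]:
  i=0: ✗ (fails at j=2)
  i=1: ✗ (fails at j=2)
  i=2: ✗ (fails at j=2)
  i=3: ✗ (fails at j=5)
  i=4: ✗ (fails at j=5)
  i=5: ✗ (fails at j=5)
  i=6: ✗ (fails at j=7)
  i=7: ✗ (fails at j=7)
Positions where it holds: {} → 0.

0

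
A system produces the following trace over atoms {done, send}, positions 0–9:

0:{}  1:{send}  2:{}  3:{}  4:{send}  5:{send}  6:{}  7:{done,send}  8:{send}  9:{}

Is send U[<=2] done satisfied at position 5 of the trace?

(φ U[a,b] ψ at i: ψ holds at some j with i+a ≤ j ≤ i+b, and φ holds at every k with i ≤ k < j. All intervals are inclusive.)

No

Need some j in [5,7] with done, and send at every k in [5,j-1].
  j=5: done false.
  j=6: done false.
  j=7: done holds, but send fails at k=6 → not this j.
No j in the window works → until fails.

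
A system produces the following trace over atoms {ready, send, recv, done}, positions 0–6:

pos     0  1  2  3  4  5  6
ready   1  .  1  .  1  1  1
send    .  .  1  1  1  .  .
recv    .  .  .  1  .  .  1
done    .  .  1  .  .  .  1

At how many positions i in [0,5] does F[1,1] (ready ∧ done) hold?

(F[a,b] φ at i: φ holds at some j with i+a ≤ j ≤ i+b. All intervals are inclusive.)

Evaluate at each i in [0,5]:
  i=0: ✗ (none in [1,1])
  i=1: ✓ (witness j=2)
  i=2: ✗ (none in [3,3])
  i=3: ✗ (none in [4,4])
  i=4: ✗ (none in [5,5])
  i=5: ✓ (witness j=6)
Positions where it holds: {1, 5} → 2.

2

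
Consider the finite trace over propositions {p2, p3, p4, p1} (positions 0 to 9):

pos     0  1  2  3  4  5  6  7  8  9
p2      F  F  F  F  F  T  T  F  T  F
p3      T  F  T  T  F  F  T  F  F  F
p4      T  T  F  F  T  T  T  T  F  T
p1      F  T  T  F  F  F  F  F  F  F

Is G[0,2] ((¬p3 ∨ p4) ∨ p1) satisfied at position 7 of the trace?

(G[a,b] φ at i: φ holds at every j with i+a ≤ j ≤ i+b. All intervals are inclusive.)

Check ((¬p3 ∨ p4) ∨ p1) at every j in [7,9]:
  j=7: true
  j=8: true
  j=9: true
All positions satisfy it → formula holds.

Holds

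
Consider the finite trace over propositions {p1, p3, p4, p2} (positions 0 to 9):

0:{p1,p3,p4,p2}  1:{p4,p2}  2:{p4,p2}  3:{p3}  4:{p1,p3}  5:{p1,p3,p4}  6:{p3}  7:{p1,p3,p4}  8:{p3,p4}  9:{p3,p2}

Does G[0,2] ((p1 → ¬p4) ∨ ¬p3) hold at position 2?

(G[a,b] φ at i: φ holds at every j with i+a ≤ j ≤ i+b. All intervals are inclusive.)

Check ((p1 → ¬p4) ∨ ¬p3) at every j in [2,4]:
  j=2: true
  j=3: true
  j=4: true
All positions satisfy it → formula holds.

Holds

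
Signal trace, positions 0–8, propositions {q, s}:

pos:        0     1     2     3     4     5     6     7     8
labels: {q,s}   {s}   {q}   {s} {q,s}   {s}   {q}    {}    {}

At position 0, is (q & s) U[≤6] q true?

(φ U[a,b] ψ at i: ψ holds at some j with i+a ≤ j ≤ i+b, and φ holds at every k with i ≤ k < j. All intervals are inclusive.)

Yes

Need some j in [0,6] with q, and (q & s) at every k in [0,j-1].
  j=0: q holds; no prefix to check → satisfied.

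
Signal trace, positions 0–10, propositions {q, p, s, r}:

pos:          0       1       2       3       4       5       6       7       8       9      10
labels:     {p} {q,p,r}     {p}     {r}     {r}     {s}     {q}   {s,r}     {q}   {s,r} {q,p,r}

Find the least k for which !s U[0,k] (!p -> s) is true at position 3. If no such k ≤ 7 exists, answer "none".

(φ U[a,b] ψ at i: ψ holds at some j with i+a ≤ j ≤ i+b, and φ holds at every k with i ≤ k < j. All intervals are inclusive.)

2

Need earliest j ≥ 3 with (!p -> s), and !s at every k in [3,j-1].
  j=3: rhs fails.
  j=4: rhs fails.
  j=5: rhs holds; lhs holds on [3,4]. k = 2.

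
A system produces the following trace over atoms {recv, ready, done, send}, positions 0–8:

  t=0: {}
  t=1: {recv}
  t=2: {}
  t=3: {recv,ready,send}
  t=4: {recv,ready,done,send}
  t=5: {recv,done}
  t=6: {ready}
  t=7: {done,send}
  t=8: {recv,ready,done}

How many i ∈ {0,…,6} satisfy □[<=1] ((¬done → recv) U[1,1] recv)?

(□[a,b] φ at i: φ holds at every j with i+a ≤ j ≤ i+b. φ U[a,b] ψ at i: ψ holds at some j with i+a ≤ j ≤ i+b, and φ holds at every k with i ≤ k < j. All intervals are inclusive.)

1

Evaluate at each i in [0,6]:
  i=0: ✗ (fails at j=0)
  i=1: ✗ (fails at j=1)
  i=2: ✗ (fails at j=2)
  i=3: ✓ (all of [3,4])
  i=4: ✗ (fails at j=5)
  i=5: ✗ (fails at j=5)
  i=6: ✗ (fails at j=6)
Positions where it holds: {3} → 1.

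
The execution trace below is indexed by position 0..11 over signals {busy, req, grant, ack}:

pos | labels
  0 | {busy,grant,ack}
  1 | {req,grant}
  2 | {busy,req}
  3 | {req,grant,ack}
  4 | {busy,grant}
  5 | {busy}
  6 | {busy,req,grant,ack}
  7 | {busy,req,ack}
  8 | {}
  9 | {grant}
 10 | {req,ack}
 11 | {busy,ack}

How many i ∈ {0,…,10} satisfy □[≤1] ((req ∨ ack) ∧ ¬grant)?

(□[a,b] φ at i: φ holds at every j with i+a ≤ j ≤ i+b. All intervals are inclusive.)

Evaluate at each i in [0,10]:
  i=0: ✗ (fails at j=0)
  i=1: ✗ (fails at j=1)
  i=2: ✗ (fails at j=3)
  i=3: ✗ (fails at j=3)
  i=4: ✗ (fails at j=4)
  i=5: ✗ (fails at j=5)
  i=6: ✗ (fails at j=6)
  i=7: ✗ (fails at j=8)
  i=8: ✗ (fails at j=8)
  i=9: ✗ (fails at j=9)
  i=10: ✓ (all of [10,11])
Positions where it holds: {10} → 1.

1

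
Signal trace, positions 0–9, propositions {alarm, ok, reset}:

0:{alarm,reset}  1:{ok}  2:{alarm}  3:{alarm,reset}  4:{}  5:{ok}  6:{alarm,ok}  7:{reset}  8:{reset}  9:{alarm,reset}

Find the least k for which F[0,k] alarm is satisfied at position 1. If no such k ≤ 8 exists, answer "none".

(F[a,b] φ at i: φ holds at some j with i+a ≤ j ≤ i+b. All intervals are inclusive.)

1

Scan j = 1,2,… for alarm:
  j=1: fails
  j=2: holds
First hit at j=2, so smallest k = 2-1 = 1.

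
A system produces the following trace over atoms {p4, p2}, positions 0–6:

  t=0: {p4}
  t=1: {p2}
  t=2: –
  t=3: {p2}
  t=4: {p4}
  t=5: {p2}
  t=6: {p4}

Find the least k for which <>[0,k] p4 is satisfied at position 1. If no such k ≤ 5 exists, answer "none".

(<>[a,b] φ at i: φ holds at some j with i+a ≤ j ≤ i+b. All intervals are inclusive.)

3

Scan j = 1,2,… for p4:
  j=1: fails
  j=2: fails
  j=3: fails
  j=4: holds
First hit at j=4, so smallest k = 4-1 = 3.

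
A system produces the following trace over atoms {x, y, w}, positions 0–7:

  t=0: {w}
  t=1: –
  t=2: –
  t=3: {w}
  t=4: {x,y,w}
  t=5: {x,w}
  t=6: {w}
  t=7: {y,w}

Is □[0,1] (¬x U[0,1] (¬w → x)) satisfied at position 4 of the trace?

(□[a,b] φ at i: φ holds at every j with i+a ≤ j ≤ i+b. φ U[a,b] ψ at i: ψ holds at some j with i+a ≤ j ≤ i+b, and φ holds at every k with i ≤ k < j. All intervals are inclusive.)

Check (¬x U[0,1] (¬w → x)) at every j in [4,5]:
  j=4: holds
  j=5: holds
All positions satisfy it → formula holds.

True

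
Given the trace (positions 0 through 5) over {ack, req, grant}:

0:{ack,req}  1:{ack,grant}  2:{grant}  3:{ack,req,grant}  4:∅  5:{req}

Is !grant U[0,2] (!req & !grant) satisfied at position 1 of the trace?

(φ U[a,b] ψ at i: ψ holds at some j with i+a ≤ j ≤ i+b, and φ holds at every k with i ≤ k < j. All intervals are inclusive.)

No

Need some j in [1,3] with (!req & !grant), and !grant at every k in [1,j-1].
  j=1: (!req & !grant) false.
  j=2: (!req & !grant) false.
  j=3: (!req & !grant) false.
No j in the window works → until fails.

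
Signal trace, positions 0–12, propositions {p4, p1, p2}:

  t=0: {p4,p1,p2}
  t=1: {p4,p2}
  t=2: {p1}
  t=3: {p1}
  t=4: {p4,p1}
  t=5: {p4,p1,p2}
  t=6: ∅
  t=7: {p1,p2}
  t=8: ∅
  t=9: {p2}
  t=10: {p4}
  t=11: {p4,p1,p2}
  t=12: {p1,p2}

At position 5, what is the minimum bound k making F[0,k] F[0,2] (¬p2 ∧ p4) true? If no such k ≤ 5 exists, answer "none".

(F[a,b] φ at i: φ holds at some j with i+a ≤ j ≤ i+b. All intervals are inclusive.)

3

Scan j = 5,6,… for F[0,2] (¬p2 ∧ p4):
  j=5: fails
  j=6: fails
  j=7: fails
  j=8: holds
First hit at j=8, so smallest k = 8-5 = 3.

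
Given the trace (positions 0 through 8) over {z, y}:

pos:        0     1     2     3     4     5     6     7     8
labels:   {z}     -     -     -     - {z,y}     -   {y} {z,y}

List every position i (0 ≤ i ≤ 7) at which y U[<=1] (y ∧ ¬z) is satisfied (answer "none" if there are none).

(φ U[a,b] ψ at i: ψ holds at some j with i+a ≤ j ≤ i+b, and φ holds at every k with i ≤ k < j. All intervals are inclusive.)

Evaluate at each i in [0,7]:
  i=0: ✗ (no rhs in [0,1])
  i=1: ✗ (no rhs in [1,2])
  i=2: ✗ (no rhs in [2,3])
  i=3: ✗ (no rhs in [3,4])
  i=4: ✗ (no rhs in [4,5])
  i=5: ✗ (no rhs in [5,6])
  i=6: ✗ (lhs fails at k=6 before rhs at j=7)
  i=7: ✓ (rhs at j=7)

7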